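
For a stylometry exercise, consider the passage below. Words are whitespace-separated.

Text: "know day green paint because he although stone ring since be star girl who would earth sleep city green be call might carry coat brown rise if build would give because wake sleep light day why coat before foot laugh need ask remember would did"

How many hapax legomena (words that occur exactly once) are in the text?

30

Frequencies: would:3, day:2, green:2, because:2, be:2, sleep:2, coat:2, know:1, paint:1, he:1, although:1, stone:1, ring:1, since:1, star:1, girl:1, who:1, earth:1, city:1, call:1, … (17 more, each freq 1)
Hapax (freq=1): although, ask, before, brown, build, call, carry, city, did, earth, foot, girl, give, he, if, know, laugh, light, might, need, paint, remember, ring, rise, since, star, stone, wake, who, why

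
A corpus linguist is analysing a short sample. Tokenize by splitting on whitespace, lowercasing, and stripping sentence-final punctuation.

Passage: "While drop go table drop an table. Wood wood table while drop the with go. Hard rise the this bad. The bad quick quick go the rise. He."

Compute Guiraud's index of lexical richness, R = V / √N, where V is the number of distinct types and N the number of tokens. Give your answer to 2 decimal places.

N = 28, V = 14.
√N = 5.291503
R = 14 / 5.291503 = 2.65

2.65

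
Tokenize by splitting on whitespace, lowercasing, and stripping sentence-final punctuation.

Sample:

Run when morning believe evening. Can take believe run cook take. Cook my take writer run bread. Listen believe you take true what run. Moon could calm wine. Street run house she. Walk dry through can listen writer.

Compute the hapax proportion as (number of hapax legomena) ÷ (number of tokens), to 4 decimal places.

Frequencies: run:5, take:4, believe:3, can:2, cook:2, writer:2, listen:2, when:1, morning:1, evening:1, my:1, bread:1, you:1, true:1, what:1, moon:1, could:1, calm:1, wine:1, street:1, … (5 more, each freq 1)
Hapax count = 18; token count = 38.
Ratio = 18 / 38 = 0.4737

0.4737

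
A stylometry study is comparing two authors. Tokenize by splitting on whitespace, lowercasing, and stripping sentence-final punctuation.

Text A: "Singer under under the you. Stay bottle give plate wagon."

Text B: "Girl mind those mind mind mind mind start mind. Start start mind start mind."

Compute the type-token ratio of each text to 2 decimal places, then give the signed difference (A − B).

0.61

TTR(A) = 9/10 = 0.90
TTR(B) = 4/14 = 0.29
Difference = 0.90 − 0.29 = 0.61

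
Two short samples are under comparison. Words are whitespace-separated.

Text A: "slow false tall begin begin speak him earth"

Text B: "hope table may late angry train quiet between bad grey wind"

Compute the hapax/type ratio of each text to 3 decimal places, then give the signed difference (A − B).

-0.143

A: hapax=6, V=7, ratio=0.857
B: hapax=11, V=11, ratio=1.000
Difference = 0.857 − 1.000 = -0.143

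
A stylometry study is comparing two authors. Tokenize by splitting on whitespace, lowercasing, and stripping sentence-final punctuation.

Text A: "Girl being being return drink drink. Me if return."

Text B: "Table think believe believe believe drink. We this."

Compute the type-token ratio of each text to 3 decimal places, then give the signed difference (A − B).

TTR(A) = 6/9 = 0.667
TTR(B) = 6/8 = 0.750
Difference = 0.667 − 0.750 = -0.083

-0.083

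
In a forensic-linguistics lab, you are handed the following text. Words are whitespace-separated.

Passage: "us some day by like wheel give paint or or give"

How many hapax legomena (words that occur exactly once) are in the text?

7

Frequencies: give:2, or:2, us:1, some:1, day:1, by:1, like:1, wheel:1, paint:1
Hapax (freq=1): by, day, like, paint, some, us, wheel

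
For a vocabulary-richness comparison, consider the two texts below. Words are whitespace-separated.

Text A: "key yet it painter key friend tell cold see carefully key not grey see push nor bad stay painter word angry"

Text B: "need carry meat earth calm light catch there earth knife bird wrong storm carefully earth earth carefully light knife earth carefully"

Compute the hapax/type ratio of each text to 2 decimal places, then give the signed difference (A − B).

A: hapax=14, V=17, ratio=0.82
B: hapax=9, V=13, ratio=0.69
Difference = 0.82 − 0.69 = 0.13

0.13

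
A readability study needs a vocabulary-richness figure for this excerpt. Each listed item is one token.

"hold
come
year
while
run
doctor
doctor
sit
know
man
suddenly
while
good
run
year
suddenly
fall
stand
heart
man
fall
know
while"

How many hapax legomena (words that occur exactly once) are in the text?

Frequencies: while:3, year:2, run:2, doctor:2, know:2, man:2, suddenly:2, fall:2, hold:1, come:1, sit:1, good:1, stand:1, heart:1
Hapax (freq=1): come, good, heart, hold, sit, stand

6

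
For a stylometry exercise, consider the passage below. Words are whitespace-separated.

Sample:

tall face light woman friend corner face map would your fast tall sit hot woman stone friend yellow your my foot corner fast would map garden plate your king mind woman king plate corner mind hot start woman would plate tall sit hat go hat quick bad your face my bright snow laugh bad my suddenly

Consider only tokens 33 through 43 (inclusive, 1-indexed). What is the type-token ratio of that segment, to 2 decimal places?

0.91

Segment tokens 33–43: plate, corner, mind, hot, start, woman, would, plate, tall, sit, hat
Segment N = 11, segment V = 10.
TTR = 10 / 11 = 0.91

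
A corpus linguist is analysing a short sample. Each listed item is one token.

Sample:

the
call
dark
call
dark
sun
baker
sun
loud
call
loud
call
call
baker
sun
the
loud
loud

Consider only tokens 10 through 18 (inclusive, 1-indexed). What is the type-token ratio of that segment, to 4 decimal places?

0.5556

Segment tokens 10–18: call, loud, call, call, baker, sun, the, loud, loud
Segment N = 9, segment V = 5.
TTR = 5 / 9 = 0.5556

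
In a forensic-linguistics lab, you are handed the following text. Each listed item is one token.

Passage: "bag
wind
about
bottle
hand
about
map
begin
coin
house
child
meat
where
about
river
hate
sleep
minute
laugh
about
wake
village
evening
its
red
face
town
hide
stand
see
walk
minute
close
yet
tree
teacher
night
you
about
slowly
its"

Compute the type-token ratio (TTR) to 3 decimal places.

0.854

N = 41 tokens, V = 35 types.
TTR = V / N = 35 / 41 = 0.854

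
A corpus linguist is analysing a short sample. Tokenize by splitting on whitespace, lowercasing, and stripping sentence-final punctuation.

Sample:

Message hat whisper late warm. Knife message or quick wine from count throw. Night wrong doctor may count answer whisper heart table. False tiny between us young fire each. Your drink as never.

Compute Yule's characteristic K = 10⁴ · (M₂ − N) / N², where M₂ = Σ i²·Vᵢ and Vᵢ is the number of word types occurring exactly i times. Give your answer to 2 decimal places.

Frequencies: message:2, whisper:2, count:2, hat:1, late:1, warm:1, knife:1, or:1, quick:1, wine:1, from:1, throw:1, night:1, wrong:1, doctor:1, may:1, answer:1, heart:1, table:1, false:1, … (10 more, each freq 1)
N = 33. Frequency spectrum: V_1=27, V_2=3
M₂ = 1²·27 + 2²·3 = 39
K = 10000 × (39 − 33) / 33² = 55.10

55.10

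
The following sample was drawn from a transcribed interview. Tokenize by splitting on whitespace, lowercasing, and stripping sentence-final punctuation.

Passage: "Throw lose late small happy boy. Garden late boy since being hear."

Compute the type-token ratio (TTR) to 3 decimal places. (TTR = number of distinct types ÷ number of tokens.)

N = 12 tokens, V = 10 types.
TTR = V / N = 10 / 12 = 0.833

0.833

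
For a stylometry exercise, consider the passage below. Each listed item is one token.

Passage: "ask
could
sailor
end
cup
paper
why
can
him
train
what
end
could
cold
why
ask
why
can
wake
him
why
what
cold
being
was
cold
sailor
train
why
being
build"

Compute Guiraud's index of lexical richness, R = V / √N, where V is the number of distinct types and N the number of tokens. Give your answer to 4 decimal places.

2.8737

N = 31, V = 16.
√N = 5.567764
R = 16 / 5.567764 = 2.8737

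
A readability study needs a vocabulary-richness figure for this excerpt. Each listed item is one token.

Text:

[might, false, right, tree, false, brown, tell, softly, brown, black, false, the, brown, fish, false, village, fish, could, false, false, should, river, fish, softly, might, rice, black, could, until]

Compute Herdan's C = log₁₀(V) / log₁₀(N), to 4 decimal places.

0.8234

N = 29, V = 16.
log₁₀(V) = 1.204120, log₁₀(N) = 1.462398
C = 1.204120 / 1.462398 = 0.8234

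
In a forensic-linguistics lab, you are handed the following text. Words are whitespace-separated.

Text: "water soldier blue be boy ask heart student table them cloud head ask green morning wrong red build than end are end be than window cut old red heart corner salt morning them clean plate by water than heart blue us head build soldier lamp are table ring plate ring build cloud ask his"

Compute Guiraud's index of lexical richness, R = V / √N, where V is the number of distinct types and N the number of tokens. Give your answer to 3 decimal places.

4.355

N = 54, V = 32.
√N = 7.348469
R = 32 / 7.348469 = 4.355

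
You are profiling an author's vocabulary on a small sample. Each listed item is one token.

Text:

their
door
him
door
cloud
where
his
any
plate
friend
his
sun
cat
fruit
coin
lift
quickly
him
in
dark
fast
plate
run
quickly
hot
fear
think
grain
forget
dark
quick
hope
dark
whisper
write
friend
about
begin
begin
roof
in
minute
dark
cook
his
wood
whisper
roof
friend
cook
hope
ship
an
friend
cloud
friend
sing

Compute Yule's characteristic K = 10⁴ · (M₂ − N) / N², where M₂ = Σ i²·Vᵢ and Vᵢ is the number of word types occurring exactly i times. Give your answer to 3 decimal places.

184.672

Frequencies: friend:5, dark:4, his:3, door:2, him:2, cloud:2, plate:2, quickly:2, in:2, hope:2, whisper:2, begin:2, roof:2, cook:2, their:1, where:1, any:1, sun:1, cat:1, fruit:1, … (17 more, each freq 1)
N = 57. Frequency spectrum: V_1=23, V_2=11, V_3=1, V_4=1, V_5=1
M₂ = 1²·23 + 2²·11 + 3²·1 + 4²·1 + 5²·1 = 117
K = 10000 × (117 − 57) / 57² = 184.672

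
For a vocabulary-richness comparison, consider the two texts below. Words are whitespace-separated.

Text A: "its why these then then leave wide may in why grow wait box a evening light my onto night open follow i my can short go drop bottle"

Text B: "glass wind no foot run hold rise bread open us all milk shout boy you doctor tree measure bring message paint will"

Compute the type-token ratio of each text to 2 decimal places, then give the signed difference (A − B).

TTR(A) = 25/28 = 0.89
TTR(B) = 22/22 = 1.00
Difference = 0.89 − 1.00 = -0.11

-0.11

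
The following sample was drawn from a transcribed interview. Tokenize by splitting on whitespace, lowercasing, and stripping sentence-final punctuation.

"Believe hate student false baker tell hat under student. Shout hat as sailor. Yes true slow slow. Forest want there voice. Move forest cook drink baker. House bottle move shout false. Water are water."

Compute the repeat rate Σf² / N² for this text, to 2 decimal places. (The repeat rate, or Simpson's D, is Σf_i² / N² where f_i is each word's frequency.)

Frequencies: student:2, false:2, baker:2, hat:2, shout:2, slow:2, forest:2, move:2, water:2, believe:1, hate:1, tell:1, under:1, as:1, sailor:1, yes:1, true:1, want:1, there:1, voice:1, … (5 more, each freq 1)
Σf² = 52; N² = 1156
Repeat rate = 52 / 1156 = 0.04

0.04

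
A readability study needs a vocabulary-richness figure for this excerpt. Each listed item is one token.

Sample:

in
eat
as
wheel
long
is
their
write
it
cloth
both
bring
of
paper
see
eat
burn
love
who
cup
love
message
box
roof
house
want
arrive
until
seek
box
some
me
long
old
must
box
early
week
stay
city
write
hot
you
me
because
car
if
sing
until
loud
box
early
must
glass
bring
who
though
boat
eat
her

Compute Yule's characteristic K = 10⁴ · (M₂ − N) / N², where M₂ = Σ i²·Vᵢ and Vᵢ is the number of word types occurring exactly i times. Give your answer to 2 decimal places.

Frequencies: box:4, eat:3, long:2, write:2, bring:2, love:2, who:2, until:2, me:2, must:2, early:2, in:1, as:1, wheel:1, is:1, their:1, it:1, cloth:1, both:1, of:1, … (26 more, each freq 1)
N = 60. Frequency spectrum: V_1=35, V_2=9, V_3=1, V_4=1
M₂ = 1²·35 + 2²·9 + 3²·1 + 4²·1 = 96
K = 10000 × (96 − 60) / 60² = 100.00

100.00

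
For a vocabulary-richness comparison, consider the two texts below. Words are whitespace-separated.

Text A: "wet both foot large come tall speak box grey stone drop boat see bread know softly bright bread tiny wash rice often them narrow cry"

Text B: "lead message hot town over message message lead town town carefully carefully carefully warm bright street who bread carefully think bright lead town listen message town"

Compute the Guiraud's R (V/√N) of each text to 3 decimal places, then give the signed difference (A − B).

2.250

A: V=24, N=25, R=4.800
B: V=13, N=26, R=2.550
Difference = 4.800 − 2.550 = 2.250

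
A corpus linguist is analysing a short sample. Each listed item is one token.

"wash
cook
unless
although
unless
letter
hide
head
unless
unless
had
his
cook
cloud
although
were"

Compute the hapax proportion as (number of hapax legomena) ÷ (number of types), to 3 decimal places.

Frequencies: unless:4, cook:2, although:2, wash:1, letter:1, hide:1, head:1, had:1, his:1, cloud:1, were:1
Hapax count = 8; type count = 11.
Ratio = 8 / 11 = 0.727

0.727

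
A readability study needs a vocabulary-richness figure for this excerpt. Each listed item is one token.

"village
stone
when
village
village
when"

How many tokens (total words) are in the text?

6

Tokens: village, stone, when, village, village, when
N = 6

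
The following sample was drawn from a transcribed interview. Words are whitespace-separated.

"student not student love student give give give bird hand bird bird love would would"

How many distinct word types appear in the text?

Distinct types: {bird, give, hand, love, not, student, would}
V = 7

7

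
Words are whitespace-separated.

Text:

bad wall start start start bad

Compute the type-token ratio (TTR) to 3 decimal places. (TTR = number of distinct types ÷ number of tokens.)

0.500

N = 6 tokens, V = 3 types.
TTR = V / N = 3 / 6 = 0.500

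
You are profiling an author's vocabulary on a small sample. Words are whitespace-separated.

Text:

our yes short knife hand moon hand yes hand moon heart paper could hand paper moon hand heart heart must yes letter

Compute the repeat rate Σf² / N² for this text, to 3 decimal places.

Frequencies: hand:5, yes:3, moon:3, heart:3, paper:2, our:1, short:1, knife:1, could:1, must:1, letter:1
Σf² = 62; N² = 484
Repeat rate = 62 / 484 = 0.128

0.128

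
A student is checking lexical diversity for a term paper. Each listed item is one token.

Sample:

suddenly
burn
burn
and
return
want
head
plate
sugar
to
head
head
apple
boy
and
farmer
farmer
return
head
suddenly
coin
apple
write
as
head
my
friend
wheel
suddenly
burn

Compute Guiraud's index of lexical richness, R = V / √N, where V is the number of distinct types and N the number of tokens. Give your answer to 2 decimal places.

N = 30, V = 18.
√N = 5.477226
R = 18 / 5.477226 = 3.29

3.29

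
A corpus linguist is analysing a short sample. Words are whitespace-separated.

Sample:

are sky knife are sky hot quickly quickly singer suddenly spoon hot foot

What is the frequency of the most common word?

2

Frequencies: are:2, sky:2, hot:2, quickly:2, knife:1, singer:1, suddenly:1, spoon:1, foot:1
Most common: 'are' with frequency 2.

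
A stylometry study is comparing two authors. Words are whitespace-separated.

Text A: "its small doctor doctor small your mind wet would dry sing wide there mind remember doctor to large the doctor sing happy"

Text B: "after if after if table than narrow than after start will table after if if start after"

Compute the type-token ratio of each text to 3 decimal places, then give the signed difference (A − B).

0.315

TTR(A) = 16/22 = 0.727
TTR(B) = 7/17 = 0.412
Difference = 0.727 − 0.412 = 0.315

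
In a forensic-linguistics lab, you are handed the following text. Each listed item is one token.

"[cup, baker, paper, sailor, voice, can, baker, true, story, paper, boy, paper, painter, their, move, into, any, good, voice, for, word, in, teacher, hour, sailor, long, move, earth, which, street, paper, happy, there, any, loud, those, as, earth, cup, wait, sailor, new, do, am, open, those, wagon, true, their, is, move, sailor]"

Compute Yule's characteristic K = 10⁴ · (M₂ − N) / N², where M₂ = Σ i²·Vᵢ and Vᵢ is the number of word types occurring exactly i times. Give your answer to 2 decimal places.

170.12

Frequencies: paper:4, sailor:4, move:3, cup:2, baker:2, voice:2, true:2, their:2, any:2, earth:2, those:2, can:1, story:1, boy:1, painter:1, into:1, good:1, for:1, word:1, in:1, … (16 more, each freq 1)
N = 52. Frequency spectrum: V_1=25, V_2=8, V_3=1, V_4=2
M₂ = 1²·25 + 2²·8 + 3²·1 + 4²·2 = 98
K = 10000 × (98 − 52) / 52² = 170.12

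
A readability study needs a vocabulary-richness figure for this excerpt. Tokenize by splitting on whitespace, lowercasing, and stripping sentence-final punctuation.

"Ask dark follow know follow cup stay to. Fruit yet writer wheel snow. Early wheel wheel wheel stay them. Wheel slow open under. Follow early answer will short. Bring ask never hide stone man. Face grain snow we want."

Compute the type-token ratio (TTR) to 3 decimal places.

0.744

N = 39 tokens, V = 29 types.
TTR = V / N = 29 / 39 = 0.744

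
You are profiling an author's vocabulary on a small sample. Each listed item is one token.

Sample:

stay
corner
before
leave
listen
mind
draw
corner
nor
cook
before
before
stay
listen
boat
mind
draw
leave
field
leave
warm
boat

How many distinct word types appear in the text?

12

Distinct types: {before, boat, cook, corner, draw, field, leave, listen, mind, nor, stay, warm}
V = 12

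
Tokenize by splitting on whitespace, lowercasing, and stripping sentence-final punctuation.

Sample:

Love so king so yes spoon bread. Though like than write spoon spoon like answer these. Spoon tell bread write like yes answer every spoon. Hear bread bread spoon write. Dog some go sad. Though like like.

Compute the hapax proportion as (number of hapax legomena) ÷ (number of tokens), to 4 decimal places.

0.2973

Frequencies: spoon:6, like:5, bread:4, write:3, so:2, yes:2, though:2, answer:2, love:1, king:1, than:1, these:1, tell:1, every:1, hear:1, dog:1, some:1, go:1, sad:1
Hapax count = 11; token count = 37.
Ratio = 11 / 37 = 0.2973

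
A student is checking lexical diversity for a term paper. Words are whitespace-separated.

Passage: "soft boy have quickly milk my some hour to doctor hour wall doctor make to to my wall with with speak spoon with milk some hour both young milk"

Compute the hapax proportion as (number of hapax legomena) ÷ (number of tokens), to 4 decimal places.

0.3103

Frequencies: milk:3, hour:3, to:3, with:3, my:2, some:2, doctor:2, wall:2, soft:1, boy:1, have:1, quickly:1, make:1, speak:1, spoon:1, both:1, young:1
Hapax count = 9; token count = 29.
Ratio = 9 / 29 = 0.3103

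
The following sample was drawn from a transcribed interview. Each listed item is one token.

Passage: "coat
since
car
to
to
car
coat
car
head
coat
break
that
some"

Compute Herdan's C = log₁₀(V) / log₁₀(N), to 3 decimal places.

0.811

N = 13, V = 8.
log₁₀(V) = 0.903090, log₁₀(N) = 1.113943
C = 0.903090 / 1.113943 = 0.811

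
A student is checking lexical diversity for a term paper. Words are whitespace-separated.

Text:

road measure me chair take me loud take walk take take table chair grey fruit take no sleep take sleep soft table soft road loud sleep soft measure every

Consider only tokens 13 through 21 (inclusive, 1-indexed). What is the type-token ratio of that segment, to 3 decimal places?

Segment tokens 13–21: chair, grey, fruit, take, no, sleep, take, sleep, soft
Segment N = 9, segment V = 7.
TTR = 7 / 9 = 0.778

0.778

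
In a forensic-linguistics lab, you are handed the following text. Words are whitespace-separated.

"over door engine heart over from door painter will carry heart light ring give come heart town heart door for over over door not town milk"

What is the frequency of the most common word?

Frequencies: over:4, door:4, heart:4, town:2, engine:1, from:1, painter:1, will:1, carry:1, light:1, ring:1, give:1, come:1, for:1, not:1, milk:1
Most common: 'over' with frequency 4.

4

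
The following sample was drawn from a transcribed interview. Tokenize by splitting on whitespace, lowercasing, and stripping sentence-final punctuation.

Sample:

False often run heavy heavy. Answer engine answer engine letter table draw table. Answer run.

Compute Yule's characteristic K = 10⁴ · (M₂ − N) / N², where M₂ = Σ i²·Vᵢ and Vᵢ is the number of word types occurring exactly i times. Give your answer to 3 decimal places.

Frequencies: answer:3, run:2, heavy:2, engine:2, table:2, false:1, often:1, letter:1, draw:1
N = 15. Frequency spectrum: V_1=4, V_2=4, V_3=1
M₂ = 1²·4 + 2²·4 + 3²·1 = 29
K = 10000 × (29 − 15) / 15² = 622.222

622.222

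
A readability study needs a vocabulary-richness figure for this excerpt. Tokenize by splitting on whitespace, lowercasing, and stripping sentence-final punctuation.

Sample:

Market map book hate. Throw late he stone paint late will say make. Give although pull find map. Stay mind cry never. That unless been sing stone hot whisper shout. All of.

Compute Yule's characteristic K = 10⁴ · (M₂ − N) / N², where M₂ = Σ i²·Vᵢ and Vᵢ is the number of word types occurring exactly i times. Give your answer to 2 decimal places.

58.59

Frequencies: map:2, late:2, stone:2, market:1, book:1, hate:1, throw:1, he:1, paint:1, will:1, say:1, make:1, give:1, although:1, pull:1, find:1, stay:1, mind:1, cry:1, never:1, … (9 more, each freq 1)
N = 32. Frequency spectrum: V_1=26, V_2=3
M₂ = 1²·26 + 2²·3 = 38
K = 10000 × (38 − 32) / 32² = 58.59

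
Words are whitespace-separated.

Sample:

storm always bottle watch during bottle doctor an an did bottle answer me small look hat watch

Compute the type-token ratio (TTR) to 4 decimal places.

0.7647

N = 17 tokens, V = 13 types.
TTR = V / N = 13 / 17 = 0.7647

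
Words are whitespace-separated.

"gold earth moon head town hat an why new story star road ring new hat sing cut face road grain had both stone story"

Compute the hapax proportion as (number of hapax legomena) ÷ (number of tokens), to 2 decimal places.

Frequencies: hat:2, new:2, story:2, road:2, gold:1, earth:1, moon:1, head:1, town:1, an:1, why:1, star:1, ring:1, sing:1, cut:1, face:1, grain:1, had:1, both:1, stone:1
Hapax count = 16; token count = 24.
Ratio = 16 / 24 = 0.67

0.67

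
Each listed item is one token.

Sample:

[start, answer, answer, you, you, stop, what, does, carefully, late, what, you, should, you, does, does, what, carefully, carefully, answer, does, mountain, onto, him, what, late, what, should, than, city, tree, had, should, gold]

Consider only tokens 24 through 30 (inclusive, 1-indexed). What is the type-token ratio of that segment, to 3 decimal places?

Segment tokens 24–30: him, what, late, what, should, than, city
Segment N = 7, segment V = 6.
TTR = 6 / 7 = 0.857

0.857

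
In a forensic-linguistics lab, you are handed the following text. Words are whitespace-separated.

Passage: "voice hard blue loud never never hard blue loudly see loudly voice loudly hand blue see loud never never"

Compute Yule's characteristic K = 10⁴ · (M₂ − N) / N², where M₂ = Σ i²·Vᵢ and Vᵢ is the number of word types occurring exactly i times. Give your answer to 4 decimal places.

886.4266

Frequencies: never:4, blue:3, loudly:3, voice:2, hard:2, loud:2, see:2, hand:1
N = 19. Frequency spectrum: V_1=1, V_2=4, V_3=2, V_4=1
M₂ = 1²·1 + 2²·4 + 3²·2 + 4²·1 = 51
K = 10000 × (51 − 19) / 19² = 886.4266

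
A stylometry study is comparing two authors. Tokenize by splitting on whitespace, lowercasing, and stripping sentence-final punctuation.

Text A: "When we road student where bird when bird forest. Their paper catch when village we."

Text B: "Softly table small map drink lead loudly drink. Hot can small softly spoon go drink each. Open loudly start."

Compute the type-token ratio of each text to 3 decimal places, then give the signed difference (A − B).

TTR(A) = 11/15 = 0.733
TTR(B) = 14/19 = 0.737
Difference = 0.733 − 0.737 = -0.004

-0.004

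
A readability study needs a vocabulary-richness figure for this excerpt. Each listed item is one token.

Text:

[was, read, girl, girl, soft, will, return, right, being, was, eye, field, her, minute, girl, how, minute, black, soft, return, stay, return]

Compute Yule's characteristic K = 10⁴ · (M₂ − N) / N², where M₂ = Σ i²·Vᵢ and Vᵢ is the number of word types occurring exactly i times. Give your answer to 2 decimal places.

371.90

Frequencies: girl:3, return:3, was:2, soft:2, minute:2, read:1, will:1, right:1, being:1, eye:1, field:1, her:1, how:1, black:1, stay:1
N = 22. Frequency spectrum: V_1=10, V_2=3, V_3=2
M₂ = 1²·10 + 2²·3 + 3²·2 = 40
K = 10000 × (40 − 22) / 22² = 371.90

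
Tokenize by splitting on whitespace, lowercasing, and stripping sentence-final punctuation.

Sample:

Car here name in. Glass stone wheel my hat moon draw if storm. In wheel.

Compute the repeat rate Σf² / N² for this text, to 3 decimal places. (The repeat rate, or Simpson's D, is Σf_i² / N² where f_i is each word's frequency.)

0.084

Frequencies: in:2, wheel:2, car:1, here:1, name:1, glass:1, stone:1, my:1, hat:1, moon:1, draw:1, if:1, storm:1
Σf² = 19; N² = 225
Repeat rate = 19 / 225 = 0.084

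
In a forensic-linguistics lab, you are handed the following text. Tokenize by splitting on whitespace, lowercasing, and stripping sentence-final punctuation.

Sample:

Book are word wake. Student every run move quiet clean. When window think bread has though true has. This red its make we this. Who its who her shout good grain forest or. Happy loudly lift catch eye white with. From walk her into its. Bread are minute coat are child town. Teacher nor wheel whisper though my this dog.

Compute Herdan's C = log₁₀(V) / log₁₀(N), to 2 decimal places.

N = 60, V = 49.
log₁₀(V) = 1.690196, log₁₀(N) = 1.778151
C = 1.690196 / 1.778151 = 0.95

0.95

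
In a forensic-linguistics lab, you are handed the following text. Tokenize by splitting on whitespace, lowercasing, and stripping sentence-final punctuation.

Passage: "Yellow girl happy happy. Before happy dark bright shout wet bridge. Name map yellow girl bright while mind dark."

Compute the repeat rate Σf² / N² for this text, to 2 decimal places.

0.09

Frequencies: happy:3, yellow:2, girl:2, dark:2, bright:2, before:1, shout:1, wet:1, bridge:1, name:1, map:1, while:1, mind:1
Σf² = 33; N² = 361
Repeat rate = 33 / 361 = 0.09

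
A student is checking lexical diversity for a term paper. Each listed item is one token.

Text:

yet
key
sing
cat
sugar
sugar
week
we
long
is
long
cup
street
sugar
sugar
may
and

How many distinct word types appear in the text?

Distinct types: {and, cat, cup, is, key, long, may, sing, street, sugar, we, week, yet}
V = 13

13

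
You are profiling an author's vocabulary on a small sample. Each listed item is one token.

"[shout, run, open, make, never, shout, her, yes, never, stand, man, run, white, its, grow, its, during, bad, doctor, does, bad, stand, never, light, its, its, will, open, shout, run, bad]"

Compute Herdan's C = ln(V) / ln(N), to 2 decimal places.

0.84

N = 31, V = 18.
ln(V) = 2.890372, ln(N) = 3.433987
C = 2.890372 / 3.433987 = 0.84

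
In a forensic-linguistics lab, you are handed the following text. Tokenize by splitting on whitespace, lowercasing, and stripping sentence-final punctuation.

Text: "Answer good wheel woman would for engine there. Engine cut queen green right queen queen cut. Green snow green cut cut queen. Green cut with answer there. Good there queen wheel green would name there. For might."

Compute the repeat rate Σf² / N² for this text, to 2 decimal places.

0.09

Frequencies: cut:5, queen:5, green:5, there:4, answer:2, good:2, wheel:2, would:2, for:2, engine:2, woman:1, right:1, snow:1, with:1, name:1, might:1
Σf² = 121; N² = 1369
Repeat rate = 121 / 1369 = 0.09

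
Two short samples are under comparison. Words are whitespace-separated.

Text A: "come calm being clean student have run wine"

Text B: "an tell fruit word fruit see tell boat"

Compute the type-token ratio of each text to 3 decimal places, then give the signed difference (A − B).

TTR(A) = 8/8 = 1.000
TTR(B) = 6/8 = 0.750
Difference = 1.000 − 0.750 = 0.250

0.250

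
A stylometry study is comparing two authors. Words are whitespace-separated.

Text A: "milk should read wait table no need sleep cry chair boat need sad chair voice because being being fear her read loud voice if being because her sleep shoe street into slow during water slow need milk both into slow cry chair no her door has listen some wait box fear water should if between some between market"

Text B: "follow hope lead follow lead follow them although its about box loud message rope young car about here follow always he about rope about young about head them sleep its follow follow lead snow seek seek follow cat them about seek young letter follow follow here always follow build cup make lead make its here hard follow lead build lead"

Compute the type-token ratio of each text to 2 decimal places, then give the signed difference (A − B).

TTR(A) = 33/58 = 0.57
TTR(B) = 26/60 = 0.43
Difference = 0.57 − 0.43 = 0.14

0.14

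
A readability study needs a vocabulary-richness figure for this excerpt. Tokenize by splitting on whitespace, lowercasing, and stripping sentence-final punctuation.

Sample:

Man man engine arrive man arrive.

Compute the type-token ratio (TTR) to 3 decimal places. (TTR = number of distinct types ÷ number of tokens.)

N = 6 tokens, V = 3 types.
TTR = V / N = 3 / 6 = 0.500

0.500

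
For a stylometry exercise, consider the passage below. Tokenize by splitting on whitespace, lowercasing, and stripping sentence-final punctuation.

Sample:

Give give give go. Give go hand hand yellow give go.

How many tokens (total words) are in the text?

11

Tokens: give, give, give, go, give, go, hand, hand, yellow, give, go
N = 11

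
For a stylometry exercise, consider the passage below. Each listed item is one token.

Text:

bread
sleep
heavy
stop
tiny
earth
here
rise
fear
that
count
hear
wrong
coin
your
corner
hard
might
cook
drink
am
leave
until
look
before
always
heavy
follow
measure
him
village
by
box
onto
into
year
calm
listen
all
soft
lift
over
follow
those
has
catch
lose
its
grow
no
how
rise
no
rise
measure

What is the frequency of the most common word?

3

Frequencies: rise:3, heavy:2, follow:2, measure:2, no:2, bread:1, sleep:1, stop:1, tiny:1, earth:1, here:1, fear:1, that:1, count:1, hear:1, wrong:1, coin:1, your:1, corner:1, hard:1, … (29 more, each freq 1)
Most common: 'rise' with frequency 3.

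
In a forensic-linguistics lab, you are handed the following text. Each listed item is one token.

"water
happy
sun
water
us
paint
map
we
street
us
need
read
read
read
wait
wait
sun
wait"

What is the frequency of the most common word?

3

Frequencies: read:3, wait:3, water:2, sun:2, us:2, happy:1, paint:1, map:1, we:1, street:1, need:1
Most common: 'read' with frequency 3.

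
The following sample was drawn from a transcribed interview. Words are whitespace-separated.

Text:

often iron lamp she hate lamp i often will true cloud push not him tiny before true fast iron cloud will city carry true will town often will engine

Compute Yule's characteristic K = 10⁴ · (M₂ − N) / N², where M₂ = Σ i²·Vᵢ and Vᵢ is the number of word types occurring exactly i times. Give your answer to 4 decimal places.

356.7182

Frequencies: will:4, often:3, true:3, iron:2, lamp:2, cloud:2, she:1, hate:1, i:1, push:1, not:1, him:1, tiny:1, before:1, fast:1, city:1, carry:1, town:1, engine:1
N = 29. Frequency spectrum: V_1=13, V_2=3, V_3=2, V_4=1
M₂ = 1²·13 + 2²·3 + 3²·2 + 4²·1 = 59
K = 10000 × (59 − 29) / 29² = 356.7182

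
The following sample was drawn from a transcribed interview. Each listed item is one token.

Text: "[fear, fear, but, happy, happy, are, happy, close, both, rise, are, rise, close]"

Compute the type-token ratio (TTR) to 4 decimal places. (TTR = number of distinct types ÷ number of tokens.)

0.5385

N = 13 tokens, V = 7 types.
TTR = V / N = 7 / 13 = 0.5385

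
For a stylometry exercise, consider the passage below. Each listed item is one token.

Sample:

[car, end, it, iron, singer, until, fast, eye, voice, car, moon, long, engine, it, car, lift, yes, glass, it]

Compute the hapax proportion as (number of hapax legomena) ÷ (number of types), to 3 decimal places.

0.867

Frequencies: car:3, it:3, end:1, iron:1, singer:1, until:1, fast:1, eye:1, voice:1, moon:1, long:1, engine:1, lift:1, yes:1, glass:1
Hapax count = 13; type count = 15.
Ratio = 13 / 15 = 0.867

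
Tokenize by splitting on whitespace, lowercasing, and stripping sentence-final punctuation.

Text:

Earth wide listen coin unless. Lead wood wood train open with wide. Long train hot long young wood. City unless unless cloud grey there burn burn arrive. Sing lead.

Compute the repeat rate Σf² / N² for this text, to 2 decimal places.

Frequencies: unless:3, wood:3, wide:2, lead:2, train:2, long:2, burn:2, earth:1, listen:1, coin:1, open:1, with:1, hot:1, young:1, city:1, cloud:1, grey:1, there:1, arrive:1, sing:1
Σf² = 51; N² = 841
Repeat rate = 51 / 841 = 0.06

0.06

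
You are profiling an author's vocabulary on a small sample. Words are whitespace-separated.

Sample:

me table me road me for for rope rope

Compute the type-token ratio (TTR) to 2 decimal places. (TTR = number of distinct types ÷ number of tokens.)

N = 9 tokens, V = 5 types.
TTR = V / N = 5 / 9 = 0.56

0.56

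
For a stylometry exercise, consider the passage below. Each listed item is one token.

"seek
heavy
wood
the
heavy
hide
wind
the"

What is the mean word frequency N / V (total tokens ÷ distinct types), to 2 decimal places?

N = 8 tokens, V = 6 types.
Mean frequency = N / V = 8 / 6 = 1.33

1.33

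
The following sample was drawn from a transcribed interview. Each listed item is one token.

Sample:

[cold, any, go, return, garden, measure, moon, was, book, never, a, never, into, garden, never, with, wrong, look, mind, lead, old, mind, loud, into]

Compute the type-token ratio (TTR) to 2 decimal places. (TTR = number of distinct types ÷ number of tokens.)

N = 24 tokens, V = 19 types.
TTR = V / N = 19 / 24 = 0.79

0.79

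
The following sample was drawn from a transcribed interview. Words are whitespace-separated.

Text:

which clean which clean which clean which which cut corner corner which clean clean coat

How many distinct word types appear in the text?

Distinct types: {clean, coat, corner, cut, which}
V = 5

5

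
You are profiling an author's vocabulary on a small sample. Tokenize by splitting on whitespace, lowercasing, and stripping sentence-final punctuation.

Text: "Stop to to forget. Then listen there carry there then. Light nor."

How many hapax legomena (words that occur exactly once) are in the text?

Frequencies: to:2, then:2, there:2, stop:1, forget:1, listen:1, carry:1, light:1, nor:1
Hapax (freq=1): carry, forget, light, listen, nor, stop

6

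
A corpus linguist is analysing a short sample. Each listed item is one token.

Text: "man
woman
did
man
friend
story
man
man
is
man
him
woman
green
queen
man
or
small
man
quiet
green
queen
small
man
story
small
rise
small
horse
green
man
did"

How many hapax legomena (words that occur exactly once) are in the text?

Frequencies: man:9, small:4, green:3, woman:2, did:2, story:2, queen:2, friend:1, is:1, him:1, or:1, quiet:1, rise:1, horse:1
Hapax (freq=1): friend, him, horse, is, or, quiet, rise

7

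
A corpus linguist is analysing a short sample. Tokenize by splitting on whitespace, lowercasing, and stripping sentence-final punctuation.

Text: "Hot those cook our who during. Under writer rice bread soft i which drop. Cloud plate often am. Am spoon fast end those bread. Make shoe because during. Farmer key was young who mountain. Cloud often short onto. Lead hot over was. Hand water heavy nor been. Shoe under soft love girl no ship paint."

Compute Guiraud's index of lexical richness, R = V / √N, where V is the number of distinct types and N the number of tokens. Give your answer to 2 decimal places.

N = 55, V = 43.
√N = 7.416198
R = 43 / 7.416198 = 5.80

5.80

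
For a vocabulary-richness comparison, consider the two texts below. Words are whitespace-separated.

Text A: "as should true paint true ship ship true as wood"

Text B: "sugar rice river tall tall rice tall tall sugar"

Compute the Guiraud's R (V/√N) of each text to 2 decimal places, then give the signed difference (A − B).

A: V=6, N=10, R=1.90
B: V=4, N=9, R=1.33
Difference = 1.90 − 1.33 = 0.57

0.57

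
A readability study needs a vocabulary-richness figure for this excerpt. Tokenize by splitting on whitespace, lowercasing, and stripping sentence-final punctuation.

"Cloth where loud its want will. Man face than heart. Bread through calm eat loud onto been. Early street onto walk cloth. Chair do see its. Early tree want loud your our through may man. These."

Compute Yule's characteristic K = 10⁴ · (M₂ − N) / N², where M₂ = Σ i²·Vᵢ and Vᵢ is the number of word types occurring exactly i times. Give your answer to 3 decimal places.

Frequencies: loud:3, cloth:2, its:2, want:2, man:2, through:2, onto:2, early:2, where:1, will:1, face:1, than:1, heart:1, bread:1, calm:1, eat:1, been:1, street:1, walk:1, chair:1, … (7 more, each freq 1)
N = 36. Frequency spectrum: V_1=19, V_2=7, V_3=1
M₂ = 1²·19 + 2²·7 + 3²·1 = 56
K = 10000 × (56 − 36) / 36² = 154.321

154.321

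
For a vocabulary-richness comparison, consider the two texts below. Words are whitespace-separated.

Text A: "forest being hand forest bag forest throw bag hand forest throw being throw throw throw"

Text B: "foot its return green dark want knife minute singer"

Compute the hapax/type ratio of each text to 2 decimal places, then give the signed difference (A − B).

-1.00

A: hapax=0, V=5, ratio=0.00
B: hapax=9, V=9, ratio=1.00
Difference = 0.00 − 1.00 = -1.00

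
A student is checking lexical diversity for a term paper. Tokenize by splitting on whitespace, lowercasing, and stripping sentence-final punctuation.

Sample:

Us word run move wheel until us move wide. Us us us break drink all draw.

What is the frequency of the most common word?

Frequencies: us:5, move:2, word:1, run:1, wheel:1, until:1, wide:1, break:1, drink:1, all:1, draw:1
Most common: 'us' with frequency 5.

5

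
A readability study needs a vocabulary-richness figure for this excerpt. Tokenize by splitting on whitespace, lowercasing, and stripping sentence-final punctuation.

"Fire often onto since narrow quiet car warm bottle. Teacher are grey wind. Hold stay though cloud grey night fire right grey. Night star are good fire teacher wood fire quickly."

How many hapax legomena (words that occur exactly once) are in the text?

18

Frequencies: fire:4, grey:3, teacher:2, are:2, night:2, often:1, onto:1, since:1, narrow:1, quiet:1, car:1, warm:1, bottle:1, wind:1, hold:1, stay:1, though:1, cloud:1, right:1, star:1, … (3 more, each freq 1)
Hapax (freq=1): bottle, car, cloud, good, hold, narrow, often, onto, quickly, quiet, right, since, star, stay, though, warm, wind, wood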